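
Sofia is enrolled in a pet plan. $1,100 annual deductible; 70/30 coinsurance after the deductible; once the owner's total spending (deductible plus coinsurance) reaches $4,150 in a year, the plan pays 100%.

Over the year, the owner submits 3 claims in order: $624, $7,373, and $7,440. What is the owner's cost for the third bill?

#1 ($624): all of it applies to the deductible. Owner owes $624 (running OOP $624).
#2 ($7,373): deductible takes $476, $6,897 remains; 30% of $6,897 = $2,069.10. Cost to owner: $2,545.10. OOP to date $3,169.10.
#3 ($7,440): deductible met; 30% of $7,440 = $2,232. Adding that to $3,169.10 gives $5,401.10, past the $4,150 cap; owner pays only $4,150 − $3,169.10 = $980.90.

$980.90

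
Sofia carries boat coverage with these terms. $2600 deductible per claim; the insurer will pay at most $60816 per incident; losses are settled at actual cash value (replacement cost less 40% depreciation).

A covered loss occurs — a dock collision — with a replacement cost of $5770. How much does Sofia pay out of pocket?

$4908

At 40% depreciation, ACV = $5770 − $2308 = $3462.
Less the $2600 deductible: $3462 − $2600 = $862.
That's under the $60816 cap, so the insurer reimburses the full $862.
Out of pocket: $5770 − $862 = $4908.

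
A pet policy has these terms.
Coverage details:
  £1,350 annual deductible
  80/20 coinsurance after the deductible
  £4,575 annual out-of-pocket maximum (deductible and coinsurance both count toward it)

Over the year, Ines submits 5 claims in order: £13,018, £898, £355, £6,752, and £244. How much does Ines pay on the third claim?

Claim 1 — £13,018: £1,350 to deductible, leaving £11,668; 20% of £11,668 = £2,333.60. Owner pays £3,683.60; OOP now £3,683.60.
Claim 2 — £898: 20% coinsurance on £898 = £179.60. Owner owes £179.60 (running OOP £3,863.20).
Claim 3 — £355: deductible already satisfied, so owner's share is 20% × £355 = £71. Owner pays £71; OOP now £3,934.20.

£71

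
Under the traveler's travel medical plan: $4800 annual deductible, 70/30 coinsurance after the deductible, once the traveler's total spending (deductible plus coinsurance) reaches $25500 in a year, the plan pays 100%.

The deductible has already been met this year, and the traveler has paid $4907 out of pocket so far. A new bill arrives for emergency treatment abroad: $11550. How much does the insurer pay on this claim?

$8085

The deductible is already satisfied, so the full bill goes to coinsurance.
30% of $11550 = $3465 falls to the traveler.
Total out-of-pocket so far would be $4907 + $3465 = $8372, below the $25500 cap — no reduction.
The insurer covers the remainder: $11550 − $3465 = $8085.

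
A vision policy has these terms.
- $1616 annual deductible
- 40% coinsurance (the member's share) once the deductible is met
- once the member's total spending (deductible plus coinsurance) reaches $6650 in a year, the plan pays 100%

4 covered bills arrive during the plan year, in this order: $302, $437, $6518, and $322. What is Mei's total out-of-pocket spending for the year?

$4001.20

Claim 1 — $302: fully absorbed by the deductible. Cost to member: $302. OOP to date $302.
Claim 2 — $437: entire amount goes to the deductible. Member pays $437; OOP now $739.
Claim 3 — $6518: deductible takes $877, $5641 remains; coinsurance $5641 × 40% = $2256.40. Member owes $3133.40 (running OOP $3872.40).
Claim 4 — $322: deductible met; 40% of $322 = $128.80. Member pays $128.80; OOP now $4001.20.
Summing the member's payments: $302 + $437 + $3133.40 + $128.80 = $4001.20.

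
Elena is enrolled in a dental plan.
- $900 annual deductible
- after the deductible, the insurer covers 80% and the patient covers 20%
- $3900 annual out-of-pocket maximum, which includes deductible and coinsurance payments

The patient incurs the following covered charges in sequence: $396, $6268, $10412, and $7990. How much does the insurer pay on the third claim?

#1 ($396): entire amount goes to the deductible. Patient owes $396 (running OOP $396). Plan pays $396 − $396 = $0.
#2 ($6268): deductible takes $504, $5764 remains; patient's 20% is $1152.80. Patient pays $1656.80; OOP now $2052.80. Insurer: $6268 − $1656.80 = $4611.20.
#3 ($10412): 20% coinsurance on $10412 = $2082.40. That would push OOP to $4135.20, over the $3900 cap, so patient pays $3900 − $2052.80 = $1847.20. Insurer: $10412 − $1847.20 = $8564.80.

$8564.80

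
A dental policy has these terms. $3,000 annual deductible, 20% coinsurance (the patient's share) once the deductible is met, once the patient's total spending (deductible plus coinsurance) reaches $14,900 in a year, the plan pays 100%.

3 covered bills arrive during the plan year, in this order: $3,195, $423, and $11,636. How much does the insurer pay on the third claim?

$9,308.80

Claim 1 — $3,195: $3,000 finishes the deductible; $195 goes to coinsurance; coinsurance $195 × 20% = $39. Cost to patient: $3,039. OOP to date $3,039. Insurer: $3,195 − $3,039 = $156.
Claim 2 — $423: deductible met; 20% of $423 = $84.60. Patient owes $84.60 (running OOP $3,123.60). Insurer: $423 − $84.60 = $338.40.
Claim 3 — $11,636: 20% coinsurance on $11,636 = $2,327.20. Cost to patient: $2,327.20. OOP to date $5,450.80. Plan pays $11,636 − $2,327.20 = $9,308.80.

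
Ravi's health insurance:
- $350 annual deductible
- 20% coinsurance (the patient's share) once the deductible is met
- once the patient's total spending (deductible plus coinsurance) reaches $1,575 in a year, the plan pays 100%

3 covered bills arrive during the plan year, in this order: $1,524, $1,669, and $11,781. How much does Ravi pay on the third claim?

Claim 1 — $1,524: $350 finishes the deductible; $1,174 goes to coinsurance; coinsurance $1,174 × 20% = $234.80. Patient pays $584.80; OOP now $584.80.
Claim 2 — $1,669: deductible already satisfied, so patient's share is 20% × $1,669 = $333.80. Patient owes $333.80 (running OOP $918.60).
Claim 3 — $11,781: deductible already satisfied, so patient's share is 20% × $11,781 = $2,356.20. Adding that to $918.60 gives $3,274.80, past the $1,575 cap; patient pays only $1,575 − $918.60 = $656.40.

$656.40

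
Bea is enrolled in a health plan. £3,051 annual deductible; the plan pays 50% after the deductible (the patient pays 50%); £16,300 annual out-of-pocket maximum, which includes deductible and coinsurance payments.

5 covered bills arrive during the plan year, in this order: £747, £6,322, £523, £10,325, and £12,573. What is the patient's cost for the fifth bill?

£5,816

#1 (£747): fully absorbed by the deductible. Cost to patient: £747. OOP to date £747.
#2 (£6,322): deductible takes £2,304, £4,018 remains; coinsurance £4,018 × 50% = £2,009. Patient pays £4,313; OOP now £5,060.
#3 (£523): deductible met; 50% of £523 = £261.50. Patient owes £261.50 (running OOP £5,321.50).
#4 (£10,325): deductible already satisfied, so patient's share is 50% × £10,325 = £5,162.50. Cost to patient: £5,162.50. OOP to date £10,484.
#5 (£12,573): deductible met; 50% of £12,573 = £6,286.50. OOP would hit £16,770.50 > £16,300, so the cap limits the patient to £16,300 − £10,484 = £5,816.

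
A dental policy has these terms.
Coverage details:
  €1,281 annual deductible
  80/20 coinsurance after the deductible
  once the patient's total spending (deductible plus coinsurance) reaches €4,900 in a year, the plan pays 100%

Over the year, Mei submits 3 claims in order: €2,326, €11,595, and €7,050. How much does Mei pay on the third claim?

€1,091

#1 (€2,326): deductible takes €1,281, €1,045 remains; patient's 20% is €209. Cost to patient: €1,490. OOP to date €1,490.
#2 (€11,595): deductible already satisfied, so patient's share is 20% × €11,595 = €2,319. Patient pays €2,319; OOP now €3,809.
#3 (€7,050): deductible met; 20% of €7,050 = €1,410. Adding that to €3,809 gives €5,219, past the €4,900 cap; patient pays only €4,900 − €3,809 = €1,091.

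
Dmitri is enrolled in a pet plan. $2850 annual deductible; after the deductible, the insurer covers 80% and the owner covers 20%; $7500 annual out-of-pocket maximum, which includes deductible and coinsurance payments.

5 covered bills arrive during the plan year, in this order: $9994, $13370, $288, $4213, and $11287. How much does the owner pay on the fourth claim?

Claim 1 ($9994): $2850 finishes the deductible; $7144 goes to coinsurance; 20% of $7144 = $1428.80. Owner owes $4278.80 (running OOP $4278.80).
Claim 2 ($13370): deductible met; 20% of $13370 = $2674. Owner owes $2674 (running OOP $6952.80).
Claim 3 ($288): 20% coinsurance on $288 = $57.60. Cost to owner: $57.60. OOP to date $7010.40.
Claim 4 ($4213): deductible met; 20% of $4213 = $842.60. Adding that to $7010.40 gives $7853, past the $7500 cap; owner pays only $7500 − $7010.40 = $489.60.

$489.60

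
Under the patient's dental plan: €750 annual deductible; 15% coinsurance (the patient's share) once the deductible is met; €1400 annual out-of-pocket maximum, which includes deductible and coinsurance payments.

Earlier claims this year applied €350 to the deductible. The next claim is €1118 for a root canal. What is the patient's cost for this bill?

Remaining deductible: €750 − €350 = €400.
The remaining €718 (= €1118 − €400) moves to coinsurance.
Coinsurance: €718 × 15% = €107.70.
Patient responsibility before any cap: €400 + €107.70 = €507.70.
Total out-of-pocket so far would be €350 + €507.70 = €857.70, below the €1400 cap — no reduction.

€507.70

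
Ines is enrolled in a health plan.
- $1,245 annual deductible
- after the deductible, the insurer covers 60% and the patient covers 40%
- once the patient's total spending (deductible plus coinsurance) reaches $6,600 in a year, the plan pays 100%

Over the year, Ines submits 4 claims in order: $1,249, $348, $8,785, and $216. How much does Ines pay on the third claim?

$3,514

Bill 1, $1,249: $1,245 to deductible, leaving $4; coinsurance $4 × 40% = $1.60. Patient pays $1,246.60; OOP now $1,246.60.
Bill 2, $348: deductible already satisfied, so patient's share is 40% × $348 = $139.20. Patient owes $139.20 (running OOP $1,385.80).
Bill 3, $8,785: deductible already satisfied, so patient's share is 40% × $8,785 = $3,514. Patient owes $3,514 (running OOP $4,899.80).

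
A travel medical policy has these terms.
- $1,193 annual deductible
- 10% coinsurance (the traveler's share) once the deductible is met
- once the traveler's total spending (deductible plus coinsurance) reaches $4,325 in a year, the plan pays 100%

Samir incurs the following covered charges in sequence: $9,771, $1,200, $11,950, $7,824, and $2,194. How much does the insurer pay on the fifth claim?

Bill 1, $9,771: $1,193 finishes the deductible; $8,578 goes to coinsurance; coinsurance $8,578 × 10% = $857.80. Traveler pays $2,050.80; OOP now $2,050.80. Plan pays $9,771 − $2,050.80 = $7,720.20.
Bill 2, $1,200: 10% coinsurance on $1,200 = $120. Cost to traveler: $120. OOP to date $2,170.80. Insurer: $1,200 − $120 = $1,080.
Bill 3, $11,950: deductible already satisfied, so traveler's share is 10% × $11,950 = $1,195. Traveler pays $1,195; OOP now $3,365.80. Plan pays $11,950 − $1,195 = $10,755.
Bill 4, $7,824: deductible already satisfied, so traveler's share is 10% × $7,824 = $782.40. Traveler pays $782.40; OOP now $4,148.20. Insurer: $7,824 − $782.40 = $7,041.60.
Bill 5, $2,194: deductible met; 10% of $2,194 = $219.40. That would push OOP to $4,367.60, over the $4,325 cap, so traveler pays $4,325 − $4,148.20 = $176.80. Insurer: $2,194 − $176.80 = $2,017.20.

$2,017.20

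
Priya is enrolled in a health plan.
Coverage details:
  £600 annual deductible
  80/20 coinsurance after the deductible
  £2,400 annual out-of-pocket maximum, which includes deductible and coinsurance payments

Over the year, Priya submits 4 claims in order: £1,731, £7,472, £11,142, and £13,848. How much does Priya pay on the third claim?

Claim 1 — £1,731: deductible takes £600, £1,131 remains; coinsurance £1,131 × 20% = £226.20. Patient pays £826.20; OOP now £826.20.
Claim 2 — £7,472: deductible already satisfied, so patient's share is 20% × £7,472 = £1,494.40. Patient pays £1,494.40; OOP now £2,320.60.
Claim 3 — £11,142: 20% coinsurance on £11,142 = £2,228.40. Adding that to £2,320.60 gives £4,549, past the £2,400 cap; patient pays only £2,400 − £2,320.60 = £79.40.

£79.40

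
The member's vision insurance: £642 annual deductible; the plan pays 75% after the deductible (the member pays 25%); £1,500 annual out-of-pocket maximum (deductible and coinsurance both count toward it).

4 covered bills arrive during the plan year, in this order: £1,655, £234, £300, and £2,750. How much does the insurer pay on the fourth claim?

£2,278.75

Claim 1 (£1,655): £642 to deductible, leaving £1,013; member's 25% is £253.25. Cost to member: £895.25. OOP to date £895.25. Plan pays £1,655 − £895.25 = £759.75.
Claim 2 (£234): deductible met; 25% of £234 = £58.50. Member pays £58.50; OOP now £953.75. Plan pays £234 − £58.50 = £175.50.
Claim 3 (£300): deductible already satisfied, so member's share is 25% × £300 = £75. Cost to member: £75. OOP to date £1,028.75. Insurer: £300 − £75 = £225.
Claim 4 (£2,750): 25% coinsurance on £2,750 = £687.50. Adding that to £1,028.75 gives £1,716.25, past the £1,500 cap; member pays only £1,500 − £1,028.75 = £471.25. Insurer: £2,750 − £471.25 = £2,278.75.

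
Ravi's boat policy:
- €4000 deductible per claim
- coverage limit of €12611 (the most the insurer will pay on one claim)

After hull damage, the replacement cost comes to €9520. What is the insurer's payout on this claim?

€5520

Less the €4000 deductible: €9520 − €4000 = €5520.
€5520 is within the €12611 limit, so the insurer pays €5520.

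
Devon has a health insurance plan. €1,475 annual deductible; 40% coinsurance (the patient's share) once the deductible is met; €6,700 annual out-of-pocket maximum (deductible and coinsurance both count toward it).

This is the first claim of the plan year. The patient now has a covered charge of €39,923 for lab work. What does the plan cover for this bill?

The full €1,475 deductible is still open; €1,475 of this bill applies to it.
That leaves €39,923 − €1,475 = €38,448 for coinsurance.
Coinsurance: €38,448 × 40% = €15,379.20.
So the patient owes €1,475 + €15,379.20 = €16,854.20 before any cap.
That would bring total out-of-pocket to €16,854.20, past the €6,700 cap. The patient is capped at €6,700 − €0 = €6,700 on this claim.
The insurer covers the remainder: €39,923 − €6,700 = €33,223.

€33,223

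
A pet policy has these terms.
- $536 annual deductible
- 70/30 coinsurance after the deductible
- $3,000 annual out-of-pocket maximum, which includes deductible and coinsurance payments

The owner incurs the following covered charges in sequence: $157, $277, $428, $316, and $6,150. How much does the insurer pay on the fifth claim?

Claim 1 ($157): all of it applies to the deductible. Owner owes $157 (running OOP $157). Plan pays $157 − $157 = $0.
Claim 2 ($277): all of it applies to the deductible. Owner pays $277; OOP now $434. Insurer: $277 − $277 = $0.
Claim 3 ($428): deductible takes $102, $326 remains; coinsurance $326 × 30% = $97.80. Owner owes $199.80 (running OOP $633.80). Insurer: $428 − $199.80 = $228.20.
Claim 4 ($316): deductible met; 30% of $316 = $94.80. Owner owes $94.80 (running OOP $728.60). Insurer: $316 − $94.80 = $221.20.
Claim 5 ($6,150): deductible already satisfied, so owner's share is 30% × $6,150 = $1,845. Owner pays $1,845; OOP now $2,573.60. Insurer: $6,150 − $1,845 = $4,305.

$4,305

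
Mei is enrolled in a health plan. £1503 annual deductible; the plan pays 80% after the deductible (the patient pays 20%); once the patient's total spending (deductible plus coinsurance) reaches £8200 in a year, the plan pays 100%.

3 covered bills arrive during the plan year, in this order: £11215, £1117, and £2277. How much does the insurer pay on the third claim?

£1821.60

Bill 1, £11215: £1503 to deductible, leaving £9712; patient's 20% is £1942.40. Patient owes £3445.40 (running OOP £3445.40). Insurer: £11215 − £3445.40 = £7769.60.
Bill 2, £1117: 20% coinsurance on £1117 = £223.40. Patient owes £223.40 (running OOP £3668.80). Insurer: £1117 − £223.40 = £893.60.
Bill 3, £2277: deductible met; 20% of £2277 = £455.40. Cost to patient: £455.40. OOP to date £4124.20. Plan pays £2277 − £455.40 = £1821.60.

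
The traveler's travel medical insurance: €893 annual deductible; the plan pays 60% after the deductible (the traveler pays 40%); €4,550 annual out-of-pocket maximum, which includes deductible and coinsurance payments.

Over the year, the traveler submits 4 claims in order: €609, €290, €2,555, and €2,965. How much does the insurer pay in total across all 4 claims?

€3,315.60

Claim 1 — €609: fully absorbed by the deductible. Cost to traveler: €609. OOP to date €609. Plan pays €609 − €609 = €0.
Claim 2 — €290: €284 finishes the deductible; €6 goes to coinsurance; coinsurance €6 × 40% = €2.40. Cost to traveler: €286.40. OOP to date €895.40. Insurer: €290 − €286.40 = €3.60.
Claim 3 — €2,555: deductible met; 40% of €2,555 = €1,022. Cost to traveler: €1,022. OOP to date €1,917.40. Insurer: €2,555 − €1,022 = €1,533.
Claim 4 — €2,965: deductible met; 40% of €2,965 = €1,186. Traveler owes €1,186 (running OOP €3,103.40). Insurer: €2,965 − €1,186 = €1,779.
Insurer total: €0 + €3.60 + €1,533 + €1,779 = €3,315.60.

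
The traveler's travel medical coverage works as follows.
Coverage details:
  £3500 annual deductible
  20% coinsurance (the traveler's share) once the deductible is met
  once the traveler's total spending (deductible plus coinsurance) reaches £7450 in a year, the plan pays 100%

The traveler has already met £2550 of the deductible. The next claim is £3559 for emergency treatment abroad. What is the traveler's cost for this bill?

£1471.80

Remaining deductible: £3500 − £2550 = £950.
That leaves £3559 − £950 = £2609 for coinsurance.
20% of £2609 = £521.80 falls to the traveler.
That puts the traveler's cost at £950 + £521.80 = £1471.80 before any cap.
Cumulative spending £2550 + £1471.80 = £4021.80 stays under the £7450 maximum.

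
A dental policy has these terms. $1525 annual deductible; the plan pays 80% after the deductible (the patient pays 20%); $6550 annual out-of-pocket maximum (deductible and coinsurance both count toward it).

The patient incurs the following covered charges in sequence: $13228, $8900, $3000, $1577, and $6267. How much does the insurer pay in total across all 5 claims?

Bill 1, $13228: $1525 to deductible, leaving $11703; 20% of $11703 = $2340.60. Patient pays $3865.60; OOP now $3865.60. Insurer: $13228 − $3865.60 = $9362.40.
Bill 2, $8900: deductible met; 20% of $8900 = $1780. Cost to patient: $1780. OOP to date $5645.60. Insurer: $8900 − $1780 = $7120.
Bill 3, $3000: 20% coinsurance on $3000 = $600. Patient pays $600; OOP now $6245.60. Plan pays $3000 − $600 = $2400.
Bill 4, $1577: deductible already satisfied, so patient's share is 20% × $1577 = $315.40. That would push OOP to $6561, over the $6550 cap, so patient pays $6550 − $6245.60 = $304.40. Insurer: $1577 − $304.40 = $1272.60.
Bill 5, $6267: deductible met; 20% of $6267 = $1253.40. That would push OOP to $7803.40, over the $6550 cap, so patient pays $6550 − $6550 = $0. Insurer: $6267 − $0 = $6267.
Insurer total = bills − patient's total = $32972 − $6550 = $26422.

$26422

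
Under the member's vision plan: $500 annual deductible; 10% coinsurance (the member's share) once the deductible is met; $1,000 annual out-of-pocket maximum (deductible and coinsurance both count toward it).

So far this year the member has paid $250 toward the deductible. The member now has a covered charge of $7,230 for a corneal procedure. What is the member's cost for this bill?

Deductible still to meet: $500 − $250 = $250.
After the $250 deductible portion, $7,230 − $250 = $6,980 is subject to coinsurance.
10% of $6,980 = $698 falls to the member.
Member responsibility before any cap: $250 + $698 = $948.
Adding $948 to the $250 already spent would give $1,198, which exceeds the $1,000 cap; the member pays just $1,000 − $250 = $750.

$750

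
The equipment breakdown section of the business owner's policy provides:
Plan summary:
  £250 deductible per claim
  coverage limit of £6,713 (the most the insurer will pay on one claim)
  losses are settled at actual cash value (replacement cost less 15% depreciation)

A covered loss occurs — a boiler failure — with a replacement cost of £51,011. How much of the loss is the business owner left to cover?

£44,298

At 15% depreciation, ACV = £51,011 − £7,651.65 = £43,359.35.
Less the £250 deductible: £43,359.35 − £250 = £43,109.35.
Since £43,109.35 > £6,713, the payout is capped at £6,713.
Business owner's share is the uncovered remainder: £51,011 − £6,713 = £44,298.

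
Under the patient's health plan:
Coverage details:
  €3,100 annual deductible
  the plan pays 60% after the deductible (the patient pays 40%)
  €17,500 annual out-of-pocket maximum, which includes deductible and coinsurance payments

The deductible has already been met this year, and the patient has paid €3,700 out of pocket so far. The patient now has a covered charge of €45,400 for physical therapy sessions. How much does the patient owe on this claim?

The deductible is already satisfied, so the full bill goes to coinsurance.
40% of €45,400 = €18,160 falls to the patient.
That would bring total out-of-pocket to €21,860, past the €17,500 cap. The patient is capped at €17,500 − €3,700 = €13,800 on this claim.

€13,800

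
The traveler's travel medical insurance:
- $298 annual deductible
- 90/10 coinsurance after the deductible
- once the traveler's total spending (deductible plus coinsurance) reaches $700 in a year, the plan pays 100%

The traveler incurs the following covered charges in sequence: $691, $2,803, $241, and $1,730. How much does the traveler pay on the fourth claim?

$58.30

Claim 1 — $691: deductible takes $298, $393 remains; 10% of $393 = $39.30. Cost to traveler: $337.30. OOP to date $337.30.
Claim 2 — $2,803: deductible met; 10% of $2,803 = $280.30. Traveler owes $280.30 (running OOP $617.60).
Claim 3 — $241: deductible met; 10% of $241 = $24.10. Traveler pays $24.10; OOP now $641.70.
Claim 4 — $1,730: 10% coinsurance on $1,730 = $173. OOP would hit $814.70 > $700, so the cap limits the traveler to $700 − $641.70 = $58.30.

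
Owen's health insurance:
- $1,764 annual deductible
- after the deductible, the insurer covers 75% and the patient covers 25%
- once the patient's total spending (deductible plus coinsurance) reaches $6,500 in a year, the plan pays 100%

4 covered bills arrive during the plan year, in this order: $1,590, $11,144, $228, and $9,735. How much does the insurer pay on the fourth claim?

$7,798.50

Bill 1, $1,590: all of it applies to the deductible. Cost to patient: $1,590. OOP to date $1,590. Insurer: $1,590 − $1,590 = $0.
Bill 2, $11,144: $174 to deductible, leaving $10,970; patient's 25% is $2,742.50. Cost to patient: $2,916.50. OOP to date $4,506.50. Plan pays $11,144 − $2,916.50 = $8,227.50.
Bill 3, $228: deductible met; 25% of $228 = $57. Patient owes $57 (running OOP $4,563.50). Plan pays $228 − $57 = $171.
Bill 4, $9,735: deductible met; 25% of $9,735 = $2,433.75. Adding that to $4,563.50 gives $6,997.25, past the $6,500 cap; patient pays only $6,500 − $4,563.50 = $1,936.50. Plan pays $9,735 − $1,936.50 = $7,798.50.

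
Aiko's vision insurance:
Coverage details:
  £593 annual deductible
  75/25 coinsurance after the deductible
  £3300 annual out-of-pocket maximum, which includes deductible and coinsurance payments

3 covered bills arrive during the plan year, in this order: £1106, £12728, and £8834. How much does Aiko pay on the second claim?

£2578.75

Bill 1, £1106: £593 finishes the deductible; £513 goes to coinsurance; member's 25% is £128.25. Member pays £721.25; OOP now £721.25.
Bill 2, £12728: deductible already satisfied, so member's share is 25% × £12728 = £3182. Adding that to £721.25 gives £3903.25, past the £3300 cap; member pays only £3300 − £721.25 = £2578.75.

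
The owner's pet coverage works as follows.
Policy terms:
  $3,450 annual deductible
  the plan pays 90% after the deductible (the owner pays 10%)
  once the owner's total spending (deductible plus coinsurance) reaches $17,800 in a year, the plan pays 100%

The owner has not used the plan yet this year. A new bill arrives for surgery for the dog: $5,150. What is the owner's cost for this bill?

Deductible not yet touched, so the first $3,450 of the bill goes to the deductible.
After the $3,450 deductible portion, $5,150 − $3,450 = $1,700 is subject to coinsurance.
Coinsurance: $1,700 × 10% = $170.
Owner responsibility before any cap: $3,450 + $170 = $3,620.
Year-to-date out-of-pocket becomes $0 + $3,620 = $3,620, still under the $17,800 maximum, so no cap applies.

$3,620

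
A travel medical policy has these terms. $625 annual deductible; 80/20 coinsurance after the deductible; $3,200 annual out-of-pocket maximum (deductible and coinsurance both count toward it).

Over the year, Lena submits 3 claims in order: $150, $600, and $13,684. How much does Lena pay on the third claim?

#1 ($150): all of it applies to the deductible. Traveler owes $150 (running OOP $150).
#2 ($600): $475 to deductible, leaving $125; coinsurance $125 × 20% = $25. Traveler pays $500; OOP now $650.
#3 ($13,684): 20% coinsurance on $13,684 = $2,736.80. Adding that to $650 gives $3,386.80, past the $3,200 cap; traveler pays only $3,200 − $650 = $2,550.

$2,550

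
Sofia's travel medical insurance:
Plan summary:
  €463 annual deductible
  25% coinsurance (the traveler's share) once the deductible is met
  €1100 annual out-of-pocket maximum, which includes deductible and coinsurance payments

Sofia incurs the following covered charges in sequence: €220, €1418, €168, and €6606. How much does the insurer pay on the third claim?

€126

Bill 1, €220: all of it applies to the deductible. Traveler owes €220 (running OOP €220). Insurer: €220 − €220 = €0.
Bill 2, €1418: €243 to deductible, leaving €1175; coinsurance €1175 × 25% = €293.75. Traveler owes €536.75 (running OOP €756.75). Plan pays €1418 − €536.75 = €881.25.
Bill 3, €168: 25% coinsurance on €168 = €42. Cost to traveler: €42. OOP to date €798.75. Plan pays €168 − €42 = €126.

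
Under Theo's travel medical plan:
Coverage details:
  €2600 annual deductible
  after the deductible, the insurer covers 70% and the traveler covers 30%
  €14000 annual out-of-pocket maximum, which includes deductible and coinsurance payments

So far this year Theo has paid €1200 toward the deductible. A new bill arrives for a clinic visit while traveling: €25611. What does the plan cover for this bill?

€16947.70

€1200 of the €2600 deductible is already met, leaving €1400.
That leaves €25611 − €1400 = €24211 for coinsurance.
Coinsurance: €24211 × 30% = €7263.30.
Traveler responsibility before any cap: €1400 + €7263.30 = €8663.30.
Total out-of-pocket so far would be €1200 + €8663.30 = €9863.30, below the €14000 cap — no reduction.
The insurer covers the remainder: €25611 − €8663.30 = €16947.70.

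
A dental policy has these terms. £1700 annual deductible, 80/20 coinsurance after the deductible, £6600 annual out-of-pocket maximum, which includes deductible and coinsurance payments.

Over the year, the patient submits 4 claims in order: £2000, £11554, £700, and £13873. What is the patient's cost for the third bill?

#1 (£2000): £1700 to deductible, leaving £300; 20% of £300 = £60. Patient owes £1760 (running OOP £1760).
#2 (£11554): 20% coinsurance on £11554 = £2310.80. Patient owes £2310.80 (running OOP £4070.80).
#3 (£700): deductible met; 20% of £700 = £140. Patient owes £140 (running OOP £4210.80).

£140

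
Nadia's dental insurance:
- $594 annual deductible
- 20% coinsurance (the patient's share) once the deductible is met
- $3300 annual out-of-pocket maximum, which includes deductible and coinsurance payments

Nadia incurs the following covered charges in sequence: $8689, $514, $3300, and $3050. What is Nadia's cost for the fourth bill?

Claim 1 ($8689): deductible takes $594, $8095 remains; coinsurance $8095 × 20% = $1619. Patient pays $2213; OOP now $2213.
Claim 2 ($514): 20% coinsurance on $514 = $102.80. Patient owes $102.80 (running OOP $2315.80).
Claim 3 ($3300): 20% coinsurance on $3300 = $660. Patient pays $660; OOP now $2975.80.
Claim 4 ($3050): deductible already satisfied, so patient's share is 20% × $3050 = $610. Adding that to $2975.80 gives $3585.80, past the $3300 cap; patient pays only $3300 − $2975.80 = $324.20.

$324.20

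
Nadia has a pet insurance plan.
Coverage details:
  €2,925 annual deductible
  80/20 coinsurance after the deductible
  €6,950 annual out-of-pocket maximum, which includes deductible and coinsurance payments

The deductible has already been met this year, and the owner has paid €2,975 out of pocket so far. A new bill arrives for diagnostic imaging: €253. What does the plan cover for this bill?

€202.40

With the deductible met, the entire €253 is subject to coinsurance.
20% of €253 = €50.60 falls to the owner.
Cumulative spending €2,975 + €50.60 = €3,025.60 stays under the €6,950 maximum.
The plan picks up €253 − €50.60 = €202.40.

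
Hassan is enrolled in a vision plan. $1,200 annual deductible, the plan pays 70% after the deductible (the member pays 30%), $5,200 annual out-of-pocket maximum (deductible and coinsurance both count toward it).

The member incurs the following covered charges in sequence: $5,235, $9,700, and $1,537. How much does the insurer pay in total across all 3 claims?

$11,272

Bill 1, $5,235: $1,200 finishes the deductible; $4,035 goes to coinsurance; coinsurance $4,035 × 30% = $1,210.50. Member owes $2,410.50 (running OOP $2,410.50). Plan pays $5,235 − $2,410.50 = $2,824.50.
Bill 2, $9,700: deductible met; 30% of $9,700 = $2,910. OOP would hit $5,320.50 > $5,200, so the cap limits the member to $5,200 − $2,410.50 = $2,789.50. Plan pays $9,700 − $2,789.50 = $6,910.50.
Bill 3, $1,537: 30% coinsurance on $1,537 = $461.10. Adding that to $5,200 gives $5,661.10, past the $5,200 cap; member pays only $5,200 − $5,200 = $0. Insurer: $1,537 − $0 = $1,537.
Insurer total: $2,824.50 + $6,910.50 + $1,537 = $11,272.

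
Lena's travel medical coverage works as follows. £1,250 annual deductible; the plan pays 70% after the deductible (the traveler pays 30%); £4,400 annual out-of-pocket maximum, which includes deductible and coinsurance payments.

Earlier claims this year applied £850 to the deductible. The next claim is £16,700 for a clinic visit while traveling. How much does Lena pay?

£3,550

£850 of the £1,250 deductible is already met, leaving £400.
The remaining £16,300 (= £16,700 − £400) moves to coinsurance.
Traveler's 30% share of £16,300 is £4,890.
That puts the traveler's cost at £400 + £4,890 = £5,290 before any cap.
That would bring total out-of-pocket to £6,140, past the £4,400 cap. The traveler is capped at £4,400 − £850 = £3,550 on this claim.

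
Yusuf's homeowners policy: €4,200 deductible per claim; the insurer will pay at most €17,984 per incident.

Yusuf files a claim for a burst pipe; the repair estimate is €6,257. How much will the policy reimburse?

€2,057

After the deductible, €6,257 − €4,200 = €2,057 remains.
€2,057 ≤ €17,984, so the limit doesn't bind; insurer pays €2,057.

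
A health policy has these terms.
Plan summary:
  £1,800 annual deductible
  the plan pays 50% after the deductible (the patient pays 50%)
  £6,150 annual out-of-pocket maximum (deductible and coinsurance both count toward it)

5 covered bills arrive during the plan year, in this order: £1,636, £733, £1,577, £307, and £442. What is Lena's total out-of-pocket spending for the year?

#1 (£1,636): entire amount goes to the deductible. Patient pays £1,636; OOP now £1,636.
#2 (£733): £164 to deductible, leaving £569; coinsurance £569 × 50% = £284.50. Patient owes £448.50 (running OOP £2,084.50).
#3 (£1,577): deductible already satisfied, so patient's share is 50% × £1,577 = £788.50. Cost to patient: £788.50. OOP to date £2,873.
#4 (£307): deductible met; 50% of £307 = £153.50. Patient pays £153.50; OOP now £3,026.50.
#5 (£442): deductible already satisfied, so patient's share is 50% × £442 = £221. Patient pays £221; OOP now £3,247.50.
Total paid by the patient: £1,636 + £448.50 + £788.50 + £153.50 + £221 = £3,247.50.

£3,247.50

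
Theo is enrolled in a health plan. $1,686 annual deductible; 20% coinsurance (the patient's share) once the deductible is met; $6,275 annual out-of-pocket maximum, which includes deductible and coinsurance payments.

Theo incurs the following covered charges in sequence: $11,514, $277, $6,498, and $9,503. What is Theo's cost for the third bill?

#1 ($11,514): $1,686 finishes the deductible; $9,828 goes to coinsurance; 20% of $9,828 = $1,965.60. Patient owes $3,651.60 (running OOP $3,651.60).
#2 ($277): 20% coinsurance on $277 = $55.40. Patient owes $55.40 (running OOP $3,707).
#3 ($6,498): deductible already satisfied, so patient's share is 20% × $6,498 = $1,299.60. Patient pays $1,299.60; OOP now $5,006.60.

$1,299.60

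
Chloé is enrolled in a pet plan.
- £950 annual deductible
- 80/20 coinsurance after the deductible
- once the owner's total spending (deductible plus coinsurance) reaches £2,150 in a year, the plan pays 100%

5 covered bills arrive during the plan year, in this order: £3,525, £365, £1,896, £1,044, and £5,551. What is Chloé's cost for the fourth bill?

£208.80

Bill 1, £3,525: deductible takes £950, £2,575 remains; owner's 20% is £515. Owner owes £1,465 (running OOP £1,465).
Bill 2, £365: deductible met; 20% of £365 = £73. Owner pays £73; OOP now £1,538.
Bill 3, £1,896: deductible met; 20% of £1,896 = £379.20. Owner pays £379.20; OOP now £1,917.20.
Bill 4, £1,044: deductible already satisfied, so owner's share is 20% × £1,044 = £208.80. Owner owes £208.80 (running OOP £2,126).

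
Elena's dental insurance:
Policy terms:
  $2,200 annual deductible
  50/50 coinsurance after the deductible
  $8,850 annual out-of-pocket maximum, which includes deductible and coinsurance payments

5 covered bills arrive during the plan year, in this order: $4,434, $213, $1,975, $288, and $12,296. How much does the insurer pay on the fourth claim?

$144

#1 ($4,434): $2,200 to deductible, leaving $2,234; 50% of $2,234 = $1,117. Patient pays $3,317; OOP now $3,317. Plan pays $4,434 − $3,317 = $1,117.
#2 ($213): deductible already satisfied, so patient's share is 50% × $213 = $106.50. Cost to patient: $106.50. OOP to date $3,423.50. Plan pays $213 − $106.50 = $106.50.
#3 ($1,975): 50% coinsurance on $1,975 = $987.50. Patient pays $987.50; OOP now $4,411. Plan pays $1,975 − $987.50 = $987.50.
#4 ($288): 50% coinsurance on $288 = $144. Patient owes $144 (running OOP $4,555). Plan pays $288 − $144 = $144.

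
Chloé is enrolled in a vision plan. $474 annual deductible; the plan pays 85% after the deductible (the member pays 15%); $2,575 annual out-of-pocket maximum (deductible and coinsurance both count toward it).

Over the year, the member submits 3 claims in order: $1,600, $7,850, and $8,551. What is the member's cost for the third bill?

Claim 1 — $1,600: $474 finishes the deductible; $1,126 goes to coinsurance; member's 15% is $168.90. Member owes $642.90 (running OOP $642.90).
Claim 2 — $7,850: 15% coinsurance on $7,850 = $1,177.50. Member pays $1,177.50; OOP now $1,820.40.
Claim 3 — $8,551: deductible already satisfied, so member's share is 15% × $8,551 = $1,282.65. That would push OOP to $3,103.05, over the $2,575 cap, so member pays $2,575 − $1,820.40 = $754.60.

$754.60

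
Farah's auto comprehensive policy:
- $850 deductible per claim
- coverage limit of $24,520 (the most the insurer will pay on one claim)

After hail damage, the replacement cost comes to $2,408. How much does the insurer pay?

$1,558

After the deductible, $2,408 − $850 = $1,558 remains.
$1,558 is within the $24,520 limit, so the insurer pays $1,558.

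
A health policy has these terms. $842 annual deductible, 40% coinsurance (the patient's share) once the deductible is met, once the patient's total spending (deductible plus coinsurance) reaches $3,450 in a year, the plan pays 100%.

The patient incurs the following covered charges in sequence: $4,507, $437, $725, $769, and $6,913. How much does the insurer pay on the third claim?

#1 ($4,507): $842 to deductible, leaving $3,665; patient's 40% is $1,466. Patient owes $2,308 (running OOP $2,308). Plan pays $4,507 − $2,308 = $2,199.
#2 ($437): 40% coinsurance on $437 = $174.80. Patient owes $174.80 (running OOP $2,482.80). Insurer: $437 − $174.80 = $262.20.
#3 ($725): deductible met; 40% of $725 = $290. Patient owes $290 (running OOP $2,772.80). Plan pays $725 − $290 = $435.

$435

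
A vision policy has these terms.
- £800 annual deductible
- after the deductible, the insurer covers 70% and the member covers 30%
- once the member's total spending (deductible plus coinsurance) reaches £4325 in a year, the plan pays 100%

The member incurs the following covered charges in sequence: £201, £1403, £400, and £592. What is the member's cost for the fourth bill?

£177.60

Claim 1 — £201: fully absorbed by the deductible. Cost to member: £201. OOP to date £201.
Claim 2 — £1403: £599 to deductible, leaving £804; member's 30% is £241.20. Member owes £840.20 (running OOP £1041.20).
Claim 3 — £400: deductible already satisfied, so member's share is 30% × £400 = £120. Cost to member: £120. OOP to date £1161.20.
Claim 4 — £592: deductible already satisfied, so member's share is 30% × £592 = £177.60. Member owes £177.60 (running OOP £1338.80).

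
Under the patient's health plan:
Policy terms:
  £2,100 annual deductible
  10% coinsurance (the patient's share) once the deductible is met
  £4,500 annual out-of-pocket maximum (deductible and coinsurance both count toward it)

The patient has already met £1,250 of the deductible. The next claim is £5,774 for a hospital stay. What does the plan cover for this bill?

£1,250 of the £2,100 deductible is already met, leaving £850.
That leaves £5,774 − £850 = £4,924 for coinsurance.
Coinsurance: £4,924 × 10% = £492.40.
That puts the patient's cost at £850 + £492.40 = £1,342.40 before any cap.
Year-to-date out-of-pocket becomes £1,250 + £1,342.40 = £2,592.40, still under the £4,500 maximum, so no cap applies.
Insurer pays the balance: £5,774 − £1,342.40 = £4,431.60.

£4,431.60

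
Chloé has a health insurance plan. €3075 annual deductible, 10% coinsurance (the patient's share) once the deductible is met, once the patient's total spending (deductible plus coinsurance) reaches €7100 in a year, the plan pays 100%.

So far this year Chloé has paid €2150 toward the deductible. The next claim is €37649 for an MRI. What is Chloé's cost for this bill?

Remaining deductible: €3075 − €2150 = €925.
That leaves €37649 − €925 = €36724 for coinsurance.
Coinsurance: €36724 × 10% = €3672.40.
That puts the patient's cost at €925 + €3672.40 = €4597.40 before any cap.
Year-to-date out-of-pocket becomes €2150 + €4597.40 = €6747.40, still under the €7100 maximum, so no cap applies.

€4597.40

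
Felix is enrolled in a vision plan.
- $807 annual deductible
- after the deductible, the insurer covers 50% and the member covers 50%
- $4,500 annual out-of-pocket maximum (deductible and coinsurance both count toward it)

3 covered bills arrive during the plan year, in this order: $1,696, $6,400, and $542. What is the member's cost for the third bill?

$48.50

#1 ($1,696): $807 to deductible, leaving $889; member's 50% is $444.50. Cost to member: $1,251.50. OOP to date $1,251.50.
#2 ($6,400): deductible already satisfied, so member's share is 50% × $6,400 = $3,200. Member owes $3,200 (running OOP $4,451.50).
#3 ($542): deductible already satisfied, so member's share is 50% × $542 = $271. That would push OOP to $4,722.50, over the $4,500 cap, so member pays $4,500 − $4,451.50 = $48.50.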